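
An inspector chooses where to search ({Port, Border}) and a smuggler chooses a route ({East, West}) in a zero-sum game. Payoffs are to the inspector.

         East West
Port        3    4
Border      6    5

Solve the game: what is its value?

Row minima: Port → 3, Border → 5; maximin = 5.
Column maxima: East → 6, West → 5; minimax = 5.
Since maximin = minimax = 5, there is a saddle point and the value is 5.

5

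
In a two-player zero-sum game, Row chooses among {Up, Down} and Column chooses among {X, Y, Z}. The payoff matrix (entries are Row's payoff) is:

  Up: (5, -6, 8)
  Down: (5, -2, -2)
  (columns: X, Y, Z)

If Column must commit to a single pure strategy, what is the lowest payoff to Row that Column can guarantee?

-2

Column maxima: X → 5, Y → -2, Z → 8.
The smallest of these is -2.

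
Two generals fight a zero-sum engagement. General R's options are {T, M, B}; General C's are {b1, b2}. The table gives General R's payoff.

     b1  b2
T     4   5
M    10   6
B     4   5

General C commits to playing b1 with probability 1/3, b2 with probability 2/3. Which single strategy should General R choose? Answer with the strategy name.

Expected payoff of T: (1/3)·4 + (2/3)·5 = 14/3.
Expected payoff of M: (1/3)·10 + (2/3)·6 = 22/3.
Expected payoff of B: (1/3)·4 + (2/3)·5 = 14/3.
The largest is 22/3, so General R's best response is M.

M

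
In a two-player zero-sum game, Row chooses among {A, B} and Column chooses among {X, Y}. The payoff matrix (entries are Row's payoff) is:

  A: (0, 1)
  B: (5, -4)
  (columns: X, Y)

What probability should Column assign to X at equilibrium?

Row minima: A → 0, B → -4; maximin = 0.
Column maxima: X → 5, Y → 1; minimax = 1.
0 ≠ 1, so there is no saddle point; optimal play is mixed.
Let Row play A with probability p. Expected payoff against X: 0p + 5(1−p) = −5p + 5; against Y: 1p + (-4)(1−p) = 5p − 4.
Setting these equal: −5p + 5 = 5p − 4 ⇒ −10p = -9 ⇒ p = 9/10, and the value is (-5)·(9/10) + 5 = 1/2.
For Column: with q = P(X), equating A's and B's payoffs gives −q + 1 = 9q − 4 ⇒ q = 1/2.

1/2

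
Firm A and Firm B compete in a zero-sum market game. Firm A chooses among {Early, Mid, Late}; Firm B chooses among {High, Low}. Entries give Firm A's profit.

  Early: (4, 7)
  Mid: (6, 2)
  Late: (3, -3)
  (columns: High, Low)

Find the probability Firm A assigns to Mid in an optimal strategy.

3/7

Row minima: Early → 4, Mid → 2, Late → -3; maximin = 4.
Column maxima: High → 6, Low → 7; minimax = 6.
4 ≠ 6, so there is no saddle point; optimal play is mixed.
Late is strictly dominated by Early, so Firm A never plays it.
On the remaining 2×2 (Early, Mid vs High, Low):
Let Firm A play Early with probability p. Expected payoff against High: 4p + 6(1−p) = −2p + 6; against Low: 7p + 2(1−p) = 5p + 2.
Setting these equal: −2p + 6 = 5p + 2 ⇒ −7p = -4 ⇒ p = 4/7, and the value is (-2)·(4/7) + 6 = 34/7.
For Firm B: with q = P(High), equating Early's and Mid's payoffs gives −3q + 7 = 4q + 2 ⇒ q = 5/7.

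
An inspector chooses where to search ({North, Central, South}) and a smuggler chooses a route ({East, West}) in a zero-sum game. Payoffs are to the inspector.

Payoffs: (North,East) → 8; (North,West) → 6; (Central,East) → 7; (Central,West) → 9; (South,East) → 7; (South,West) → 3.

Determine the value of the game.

15/2

Row minima: North → 6, Central → 7, South → 3; maximin = 7.
Column maxima: East → 8, West → 9; minimax = 8.
7 ≠ 8, so there is no saddle point; optimal play is mixed.
South is strictly dominated by North, so the inspector never plays it.
On the remaining 2×2 (North, Central vs East, West):
Let the inspector play North with probability p. Expected payoff against East: 8p + 7(1−p) = p + 7; against West: 6p + 9(1−p) = −3p + 9.
Setting these equal: p + 7 = −3p + 9 ⇒ 4p = 2 ⇒ p = 1/2, and the value is (1)·(1/2) + 7 = 15/2.
For the smuggler: with q = P(East), equating North's and Central's payoffs gives 2q + 6 = −2q + 9 ⇒ q = 3/4.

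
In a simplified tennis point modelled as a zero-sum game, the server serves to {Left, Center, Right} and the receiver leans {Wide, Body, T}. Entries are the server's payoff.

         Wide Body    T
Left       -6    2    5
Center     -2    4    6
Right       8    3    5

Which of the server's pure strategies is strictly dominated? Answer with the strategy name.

Center gives a strictly higher payoff than Left against every column: -2 > -6, 4 > 2, 6 > 5.
So Left is strictly dominated and the server never plays it.

Left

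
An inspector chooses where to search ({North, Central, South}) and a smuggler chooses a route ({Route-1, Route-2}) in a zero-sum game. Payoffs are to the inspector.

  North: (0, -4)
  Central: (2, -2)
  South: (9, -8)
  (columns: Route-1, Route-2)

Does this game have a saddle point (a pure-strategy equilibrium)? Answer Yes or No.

Yes

Row minima: North → -4, Central → -2, South → -8; maximin = -2.
Column maxima: Route-1 → 9, Route-2 → -2; minimax = -2.
maximin = minimax = -2, so a saddle point exists.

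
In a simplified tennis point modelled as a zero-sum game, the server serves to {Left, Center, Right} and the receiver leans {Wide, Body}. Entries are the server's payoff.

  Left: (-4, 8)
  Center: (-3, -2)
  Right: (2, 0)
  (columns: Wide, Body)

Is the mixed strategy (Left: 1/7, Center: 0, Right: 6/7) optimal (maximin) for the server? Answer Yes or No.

Against Wide this mix gives (1/7)·(-4) + (6/7)·2 = 8/7.
Against Body this mix gives (1/7)·8 + (6/7)·0 = 8/7.
All of the receiver's active replies (Wide, Body) yield 8/7, and no column does worse for the server. The mix makes the receiver indifferent and guarantees 8/7, so it is optimal.

Yes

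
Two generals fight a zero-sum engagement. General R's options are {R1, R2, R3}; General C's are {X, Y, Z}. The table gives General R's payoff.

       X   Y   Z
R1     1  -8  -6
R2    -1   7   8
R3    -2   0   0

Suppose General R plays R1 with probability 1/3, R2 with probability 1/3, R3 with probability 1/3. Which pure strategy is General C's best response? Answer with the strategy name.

X

If General C plays X, General R's expected payoff is (1/3)·1 + (1/3)·(-1) + (1/3)·(-2) = -2/3.
If General C plays Y, General R's expected payoff is (1/3)·(-8) + (1/3)·7 + (1/3)·0 = -1/3.
If General C plays Z, General R's expected payoff is (1/3)·(-6) + (1/3)·8 + (1/3)·0 = 2/3.
General C minimizes General R's payoff; the smallest is -2/3, so the best response is X.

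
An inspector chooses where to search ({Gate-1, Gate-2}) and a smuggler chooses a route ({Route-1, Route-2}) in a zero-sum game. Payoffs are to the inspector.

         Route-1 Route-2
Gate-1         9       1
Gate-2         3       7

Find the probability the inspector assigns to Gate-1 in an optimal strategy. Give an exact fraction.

Row minima: Gate-1 → 1, Gate-2 → 3; maximin = 3.
Column maxima: Route-1 → 9, Route-2 → 7; minimax = 7.
3 ≠ 7, so there is no saddle point; optimal play is mixed.
Let the inspector play Gate-1 with probability p. Expected payoff against Route-1: 9p + 3(1−p) = 6p + 3; against Route-2: 1p + 7(1−p) = −6p + 7.
Setting these equal: 6p + 3 = −6p + 7 ⇒ 12p = 4 ⇒ p = 1/3, and the value is (6)·(1/3) + 3 = 5.
For the smuggler: with q = P(Route-1), equating Gate-1's and Gate-2's payoffs gives 8q + 1 = −4q + 7 ⇒ q = 1/2.

1/3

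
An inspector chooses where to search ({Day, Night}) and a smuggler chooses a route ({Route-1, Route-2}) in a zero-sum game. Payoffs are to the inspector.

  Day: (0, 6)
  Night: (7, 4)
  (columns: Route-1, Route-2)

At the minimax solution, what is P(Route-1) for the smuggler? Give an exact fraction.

Row minima: Day → 0, Night → 4; maximin = 4.
Column maxima: Route-1 → 7, Route-2 → 6; minimax = 6.
4 ≠ 6, so there is no saddle point; optimal play is mixed.
Let the inspector play Day with probability p. Expected payoff against Route-1: 0p + 7(1−p) = −7p + 7; against Route-2: 6p + 4(1−p) = 2p + 4.
Setting these equal: −7p + 7 = 2p + 4 ⇒ −9p = -3 ⇒ p = 1/3, and the value is (-7)·(1/3) + 7 = 14/3.
For the smuggler: with q = P(Route-1), equating Day's and Night's payoffs gives −6q + 6 = 3q + 4 ⇒ q = 2/9.

2/9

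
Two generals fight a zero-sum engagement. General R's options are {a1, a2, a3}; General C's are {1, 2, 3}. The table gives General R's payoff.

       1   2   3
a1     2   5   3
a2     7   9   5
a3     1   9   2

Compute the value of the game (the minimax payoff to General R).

Row minima: a1 → 2, a2 → 5, a3 → 1; maximin = 5.
Column maxima: 1 → 7, 2 → 9, 3 → 5; minimax = 5.
Since maximin = minimax = 5, there is a saddle point and the value is 5.

5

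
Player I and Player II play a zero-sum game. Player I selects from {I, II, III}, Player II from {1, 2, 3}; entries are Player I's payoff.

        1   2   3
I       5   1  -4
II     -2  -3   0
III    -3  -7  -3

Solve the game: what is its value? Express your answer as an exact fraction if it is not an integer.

-3/2

Row minima: I → -4, II → -3, III → -7; maximin = -3.
Column maxima: 1 → 5, 2 → 1, 3 → 0; minimax = 0.
-3 ≠ 0, so there is no saddle point; optimal play is mixed.
III is strictly dominated by II, so Player I never plays it.
1 is strictly dominated by 2 (it gives Player I strictly more in every row), so Player II never plays it.
On the remaining 2×2 (I, II vs 2, 3):
Let Player I play I with probability p. Expected payoff against 2: 1p + (-3)(1−p) = 4p − 3; against 3: (-4)p + 0(1−p) = −4p.
Setting these equal: 4p − 3 = −4p ⇒ 8p = 3 ⇒ p = 3/8, and the value is (4)·(3/8) − 3 = -3/2.
For Player II: with q = P(2), equating I's and II's payoffs gives 5q − 4 = −3q ⇒ q = 1/2.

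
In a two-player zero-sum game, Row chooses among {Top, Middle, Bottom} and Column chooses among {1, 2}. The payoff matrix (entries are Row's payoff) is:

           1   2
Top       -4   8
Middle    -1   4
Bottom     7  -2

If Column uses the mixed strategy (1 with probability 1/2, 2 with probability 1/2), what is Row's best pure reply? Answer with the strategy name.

Bottom

Expected payoff of Top: (1/2)·(-4) + (1/2)·8 = 2.
Expected payoff of Middle: (1/2)·(-1) + (1/2)·4 = 3/2.
Expected payoff of Bottom: (1/2)·7 + (1/2)·(-2) = 5/2.
The largest is 5/2, so Row's best response is Bottom.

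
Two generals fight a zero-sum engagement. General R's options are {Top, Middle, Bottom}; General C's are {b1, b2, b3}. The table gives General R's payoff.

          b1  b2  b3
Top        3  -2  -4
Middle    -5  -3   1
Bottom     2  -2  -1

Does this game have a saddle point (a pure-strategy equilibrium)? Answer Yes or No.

Row minima: Top → -4, Middle → -5, Bottom → -2; maximin = -2.
Column maxima: b1 → 3, b2 → -2, b3 → 1; minimax = -2.
maximin = minimax = -2, so a saddle point exists.

Yes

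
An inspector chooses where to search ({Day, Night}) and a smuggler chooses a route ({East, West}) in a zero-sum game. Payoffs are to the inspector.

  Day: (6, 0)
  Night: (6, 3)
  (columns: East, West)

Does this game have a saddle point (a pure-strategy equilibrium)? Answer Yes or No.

Yes

Row minima: Day → 0, Night → 3; maximin = 3.
Column maxima: East → 6, West → 3; minimax = 3.
maximin = minimax = 3, so a saddle point exists.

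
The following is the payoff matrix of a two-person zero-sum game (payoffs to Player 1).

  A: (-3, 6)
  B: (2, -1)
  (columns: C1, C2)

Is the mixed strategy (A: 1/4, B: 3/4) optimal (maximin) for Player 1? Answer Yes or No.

Yes

Against C1 this mix gives (1/4)·(-3) + (3/4)·2 = 3/4.
Against C2 this mix gives (1/4)·6 + (3/4)·(-1) = 3/4.
All of Player 2's active replies (C1, C2) yield 3/4, and no column does worse for Player 1. The mix makes Player 2 indifferent and guarantees 3/4, so it is optimal.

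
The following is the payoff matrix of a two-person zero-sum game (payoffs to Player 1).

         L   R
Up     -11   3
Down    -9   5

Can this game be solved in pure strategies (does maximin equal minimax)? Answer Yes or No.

Yes

Row minima: Up → -11, Down → -9; maximin = -9.
Column maxima: L → -9, R → 5; minimax = -9.
maximin = minimax = -9, so a saddle point exists.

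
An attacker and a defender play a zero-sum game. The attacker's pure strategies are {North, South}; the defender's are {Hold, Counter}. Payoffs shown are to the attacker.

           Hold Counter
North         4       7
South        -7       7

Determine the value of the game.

Row minima: North → 4, South → -7; maximin = 4.
Column maxima: Hold → 4, Counter → 7; minimax = 4.
Since maximin = minimax = 4, there is a saddle point and the value is 4.

4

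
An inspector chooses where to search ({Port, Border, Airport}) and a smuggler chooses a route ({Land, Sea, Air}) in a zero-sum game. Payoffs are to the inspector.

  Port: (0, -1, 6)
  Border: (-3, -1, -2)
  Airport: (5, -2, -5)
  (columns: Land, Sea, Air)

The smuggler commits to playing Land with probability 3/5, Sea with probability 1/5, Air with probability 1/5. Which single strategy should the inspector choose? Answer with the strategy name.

Expected payoff of Port: (3/5)·0 + (1/5)·(-1) + (1/5)·6 = 1.
Expected payoff of Border: (3/5)·(-3) + (1/5)·(-1) + (1/5)·(-2) = -12/5.
Expected payoff of Airport: (3/5)·5 + (1/5)·(-2) + (1/5)·(-5) = 8/5.
The largest is 8/5, so the inspector's best response is Airport.

Airport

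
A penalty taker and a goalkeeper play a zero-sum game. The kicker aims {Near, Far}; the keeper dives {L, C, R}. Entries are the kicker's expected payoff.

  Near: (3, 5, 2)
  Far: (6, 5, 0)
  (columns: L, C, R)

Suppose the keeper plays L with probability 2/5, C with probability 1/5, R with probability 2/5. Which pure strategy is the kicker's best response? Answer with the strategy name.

Far

Expected payoff of Near: (2/5)·3 + (1/5)·5 + (2/5)·2 = 3.
Expected payoff of Far: (2/5)·6 + (1/5)·5 + (2/5)·0 = 17/5.
The largest is 17/5, so the kicker's best response is Far.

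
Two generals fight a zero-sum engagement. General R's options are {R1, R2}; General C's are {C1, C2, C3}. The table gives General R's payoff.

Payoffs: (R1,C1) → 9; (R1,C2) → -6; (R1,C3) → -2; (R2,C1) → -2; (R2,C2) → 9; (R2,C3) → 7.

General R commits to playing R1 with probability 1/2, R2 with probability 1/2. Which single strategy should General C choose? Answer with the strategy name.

If General C plays C1, General R's expected payoff is (1/2)·9 + (1/2)·(-2) = 7/2.
If General C plays C2, General R's expected payoff is (1/2)·(-6) + (1/2)·9 = 3/2.
If General C plays C3, General R's expected payoff is (1/2)·(-2) + (1/2)·7 = 5/2.
General C minimizes General R's payoff; the smallest is 3/2, so the best response is C2.

C2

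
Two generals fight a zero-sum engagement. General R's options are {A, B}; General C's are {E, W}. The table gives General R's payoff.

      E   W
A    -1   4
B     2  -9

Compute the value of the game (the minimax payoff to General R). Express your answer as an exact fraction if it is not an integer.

-1/16

Row minima: A → -1, B → -9; maximin = -1.
Column maxima: E → 2, W → 4; minimax = 2.
-1 ≠ 2, so there is no saddle point; optimal play is mixed.
Let General R play A with probability p. Expected payoff against E: (-1)p + 2(1−p) = −3p + 2; against W: 4p + (-9)(1−p) = 13p − 9.
Setting these equal: −3p + 2 = 13p − 9 ⇒ −16p = -11 ⇒ p = 11/16, and the value is (-3)·(11/16) + 2 = -1/16.
For General C: with q = P(E), equating A's and B's payoffs gives −5q + 4 = 11q − 9 ⇒ q = 13/16.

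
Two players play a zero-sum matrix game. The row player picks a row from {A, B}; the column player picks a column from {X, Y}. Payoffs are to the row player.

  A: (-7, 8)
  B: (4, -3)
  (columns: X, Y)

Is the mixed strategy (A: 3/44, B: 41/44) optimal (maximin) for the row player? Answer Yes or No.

No

Against X this mix gives (3/44)·(-7) + (41/44)·4 = 13/4.
Against Y this mix gives (3/44)·8 + (41/44)·(-3) = -9/4.
The column player will play Y, holding the row player to -9/4. Shifting weight toward the row that does better against Y would raise this floor (the equalizing mix achieves 1/2 against both Y and X), so the proposed strategy is not optimal.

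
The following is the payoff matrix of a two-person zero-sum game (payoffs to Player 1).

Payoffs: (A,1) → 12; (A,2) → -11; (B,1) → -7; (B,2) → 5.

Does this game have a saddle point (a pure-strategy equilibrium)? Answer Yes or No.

No

Row minima: A → -11, B → -7; maximin = -7.
Column maxima: 1 → 12, 2 → 5; minimax = 5.
-7 ≠ 5, so no pure-strategy equilibrium exists.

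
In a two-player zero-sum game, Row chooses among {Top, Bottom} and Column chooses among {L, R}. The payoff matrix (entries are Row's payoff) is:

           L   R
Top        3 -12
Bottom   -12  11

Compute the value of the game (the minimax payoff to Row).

-111/38

Row minima: Top → -12, Bottom → -12; maximin = -12.
Column maxima: L → 3, R → 11; minimax = 3.
-12 ≠ 3, so there is no saddle point; optimal play is mixed.
Let Row play Top with probability p. Expected payoff against L: 3p + (-12)(1−p) = 15p − 12; against R: (-12)p + 11(1−p) = −23p + 11.
Setting these equal: 15p − 12 = −23p + 11 ⇒ 38p = 23 ⇒ p = 23/38, and the value is (15)·(23/38) − 12 = -111/38.
For Column: with q = P(L), equating Top's and Bottom's payoffs gives 15q − 12 = −23q + 11 ⇒ q = 23/38.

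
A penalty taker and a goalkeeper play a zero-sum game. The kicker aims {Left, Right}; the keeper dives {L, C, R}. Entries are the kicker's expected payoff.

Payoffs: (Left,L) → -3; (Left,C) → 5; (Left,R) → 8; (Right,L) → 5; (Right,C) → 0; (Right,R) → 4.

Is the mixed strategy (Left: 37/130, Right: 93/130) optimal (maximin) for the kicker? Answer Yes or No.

Against L this mix gives (37/130)·(-3) + (93/130)·5 = 177/65.
Against C this mix gives (37/130)·5 + (93/130)·0 = 37/26.
Against R this mix gives (37/130)·8 + (93/130)·4 = 334/65.
The keeper will play C, holding the kicker to 37/26. Shifting weight toward the row that does better against C would raise this floor (the equalizing mix achieves 25/13 against both C and L), so the proposed strategy is not optimal.

No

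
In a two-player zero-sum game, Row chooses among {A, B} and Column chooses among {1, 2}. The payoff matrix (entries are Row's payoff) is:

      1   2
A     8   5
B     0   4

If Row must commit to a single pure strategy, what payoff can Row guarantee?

5

Row minima: A → 5, B → 0.
The best of these is 5.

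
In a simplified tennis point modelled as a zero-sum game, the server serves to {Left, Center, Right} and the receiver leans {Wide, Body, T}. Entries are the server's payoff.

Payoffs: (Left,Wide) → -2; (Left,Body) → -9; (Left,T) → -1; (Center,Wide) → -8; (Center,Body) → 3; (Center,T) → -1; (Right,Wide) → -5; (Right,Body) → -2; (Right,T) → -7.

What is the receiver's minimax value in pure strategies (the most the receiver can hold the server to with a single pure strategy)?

Column maxima: Wide → -2, Body → 3, T → -1.
The smallest of these is -2.

-2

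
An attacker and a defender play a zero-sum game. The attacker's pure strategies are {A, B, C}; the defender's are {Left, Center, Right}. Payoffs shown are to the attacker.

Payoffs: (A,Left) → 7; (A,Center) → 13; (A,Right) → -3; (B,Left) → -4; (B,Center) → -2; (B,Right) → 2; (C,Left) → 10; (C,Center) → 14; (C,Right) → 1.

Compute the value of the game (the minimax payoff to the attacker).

Row minima: A → -3, B → -4, C → 1; maximin = 1.
Column maxima: Left → 10, Center → 14, Right → 2; minimax = 2.
1 ≠ 2, so there is no saddle point; optimal play is mixed.
A is strictly dominated by C, so the attacker never plays it.
Center is strictly dominated by Left (it gives the attacker strictly more in every row), so the defender never plays it.
On the remaining 2×2 (B, C vs Left, Right):
Let the attacker play B with probability p. Expected payoff against Left: (-4)p + 10(1−p) = −14p + 10; against Right: 2p + 1(1−p) = p + 1.
Setting these equal: −14p + 10 = p + 1 ⇒ −15p = -9 ⇒ p = 3/5, and the value is (-14)·(3/5) + 10 = 8/5.
For the defender: with q = P(Left), equating B's and C's payoffs gives −6q + 2 = 9q + 1 ⇒ q = 1/15.

8/5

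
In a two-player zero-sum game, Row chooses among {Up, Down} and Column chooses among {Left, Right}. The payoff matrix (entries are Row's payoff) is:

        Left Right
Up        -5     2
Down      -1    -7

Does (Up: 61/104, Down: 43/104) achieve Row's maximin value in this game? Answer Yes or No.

No

Against Left this mix gives (61/104)·(-5) + (43/104)·(-1) = -87/26.
Against Right this mix gives (61/104)·2 + (43/104)·(-7) = -179/104.
Column will play Left, holding Row to -87/26. Shifting weight toward the row that does better against Left would raise this floor (the equalizing mix achieves -37/13 against both Left and Right), so the proposed strategy is not optimal.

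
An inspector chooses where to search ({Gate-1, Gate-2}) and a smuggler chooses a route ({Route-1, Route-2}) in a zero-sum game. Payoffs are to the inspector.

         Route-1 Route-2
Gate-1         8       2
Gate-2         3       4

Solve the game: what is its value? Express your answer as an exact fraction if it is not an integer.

Row minima: Gate-1 → 2, Gate-2 → 3; maximin = 3.
Column maxima: Route-1 → 8, Route-2 → 4; minimax = 4.
3 ≠ 4, so there is no saddle point; optimal play is mixed.
Let the inspector play Gate-1 with probability p. Expected payoff against Route-1: 8p + 3(1−p) = 5p + 3; against Route-2: 2p + 4(1−p) = −2p + 4.
Setting these equal: 5p + 3 = −2p + 4 ⇒ 7p = 1 ⇒ p = 1/7, and the value is (5)·(1/7) + 3 = 26/7.
For the smuggler: with q = P(Route-1), equating Gate-1's and Gate-2's payoffs gives 6q + 2 = −q + 4 ⇒ q = 2/7.

26/7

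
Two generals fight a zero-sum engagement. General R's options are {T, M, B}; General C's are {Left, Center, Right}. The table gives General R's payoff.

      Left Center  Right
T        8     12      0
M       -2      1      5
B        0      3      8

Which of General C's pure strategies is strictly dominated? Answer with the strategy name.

Center

Left holds General R's payoff strictly below Center in every row: 8 < 12, -2 < 1, 0 < 3.
So Center is strictly dominated for General C.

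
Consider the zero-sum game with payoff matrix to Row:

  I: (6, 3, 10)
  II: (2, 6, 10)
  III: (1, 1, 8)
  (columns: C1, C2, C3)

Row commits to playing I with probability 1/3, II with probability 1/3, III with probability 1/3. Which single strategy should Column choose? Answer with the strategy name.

If Column plays C1, Row's expected payoff is (1/3)·6 + (1/3)·2 + (1/3)·1 = 3.
If Column plays C2, Row's expected payoff is (1/3)·3 + (1/3)·6 + (1/3)·1 = 10/3.
If Column plays C3, Row's expected payoff is (1/3)·10 + (1/3)·10 + (1/3)·8 = 28/3.
Column minimizes Row's payoff; the smallest is 3, so the best response is C1.

C1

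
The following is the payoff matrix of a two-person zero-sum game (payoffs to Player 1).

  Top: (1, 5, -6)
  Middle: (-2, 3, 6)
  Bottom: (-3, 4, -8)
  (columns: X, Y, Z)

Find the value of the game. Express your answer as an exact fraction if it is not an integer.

-2/5

Row minima: Top → -6, Middle → -2, Bottom → -8; maximin = -2.
Column maxima: X → 1, Y → 5, Z → 6; minimax = 1.
-2 ≠ 1, so there is no saddle point; optimal play is mixed.
Bottom is strictly dominated by Top, so Player 1 never plays it.
Y is strictly dominated by X (it gives Player 1 strictly more in every row), so Player 2 never plays it.
On the remaining 2×2 (Top, Middle vs X, Z):
Let Player 1 play Top with probability p. Expected payoff against X: 1p + (-2)(1−p) = 3p − 2; against Z: (-6)p + 6(1−p) = −12p + 6.
Setting these equal: 3p − 2 = −12p + 6 ⇒ 15p = 8 ⇒ p = 8/15, and the value is (3)·(8/15) − 2 = -2/5.
For Player 2: with q = P(X), equating Top's and Middle's payoffs gives 7q − 6 = −8q + 6 ⇒ q = 4/5.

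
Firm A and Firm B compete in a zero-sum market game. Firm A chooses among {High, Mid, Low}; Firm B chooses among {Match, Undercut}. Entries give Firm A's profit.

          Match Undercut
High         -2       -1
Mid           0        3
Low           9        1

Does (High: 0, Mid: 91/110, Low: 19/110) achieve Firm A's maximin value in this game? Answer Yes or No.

Against Match this mix gives (91/110)·0 + (19/110)·9 = 171/110.
Against Undercut this mix gives (91/110)·3 + (19/110)·1 = 146/55.
Firm B will play Match, holding Firm A to 171/110. Shifting weight toward the row that does better against Match would raise this floor (the equalizing mix achieves 27/11 against both Match and Undercut), so the proposed strategy is not optimal.

No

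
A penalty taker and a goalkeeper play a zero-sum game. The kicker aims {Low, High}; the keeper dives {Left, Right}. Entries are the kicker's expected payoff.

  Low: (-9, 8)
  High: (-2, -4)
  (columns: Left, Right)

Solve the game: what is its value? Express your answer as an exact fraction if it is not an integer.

Row minima: Low → -9, High → -4; maximin = -4.
Column maxima: Left → -2, Right → 8; minimax = -2.
-4 ≠ -2, so there is no saddle point; optimal play is mixed.
Let the kicker play Low with probability p. Expected payoff against Left: (-9)p + (-2)(1−p) = −7p − 2; against Right: 8p + (-4)(1−p) = 12p − 4.
Setting these equal: −7p − 2 = 12p − 4 ⇒ −19p = -2 ⇒ p = 2/19, and the value is (-7)·(2/19) − 2 = -52/19.
For the keeper: with q = P(Left), equating Low's and High's payoffs gives −17q + 8 = 2q − 4 ⇒ q = 12/19.

-52/19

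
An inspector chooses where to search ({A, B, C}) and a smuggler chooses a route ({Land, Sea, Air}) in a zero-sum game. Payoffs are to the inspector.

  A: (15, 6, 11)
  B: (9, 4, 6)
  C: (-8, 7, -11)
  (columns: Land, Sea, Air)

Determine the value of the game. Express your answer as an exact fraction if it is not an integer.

143/23

Row minima: A → 6, B → 4, C → -11; maximin = 6.
Column maxima: Land → 15, Sea → 7, Air → 11; minimax = 7.
6 ≠ 7, so there is no saddle point; optimal play is mixed.
B is strictly dominated by A, so the inspector never plays it.
Land is strictly dominated by Air (it gives the inspector strictly more in every row), so the smuggler never plays it.
On the remaining 2×2 (A, C vs Sea, Air):
Let the inspector play A with probability p. Expected payoff against Sea: 6p + 7(1−p) = −p + 7; against Air: 11p + (-11)(1−p) = 22p − 11.
Setting these equal: −p + 7 = 22p − 11 ⇒ −23p = -18 ⇒ p = 18/23, and the value is (-1)·(18/23) + 7 = 143/23.
For the smuggler: with q = P(Sea), equating A's and C's payoffs gives −5q + 11 = 18q − 11 ⇒ q = 22/23.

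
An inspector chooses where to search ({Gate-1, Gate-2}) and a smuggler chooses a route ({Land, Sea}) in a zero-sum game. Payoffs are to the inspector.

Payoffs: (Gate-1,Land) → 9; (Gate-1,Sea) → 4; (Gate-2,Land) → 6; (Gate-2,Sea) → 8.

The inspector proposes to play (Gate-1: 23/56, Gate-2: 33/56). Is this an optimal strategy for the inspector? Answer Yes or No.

No

Against Land this mix gives (23/56)·9 + (33/56)·6 = 405/56.
Against Sea this mix gives (23/56)·4 + (33/56)·8 = 89/14.
The smuggler will play Sea, holding the inspector to 89/14. Shifting weight toward the row that does better against Sea would raise this floor (the equalizing mix achieves 48/7 against both Sea and Land), so the proposed strategy is not optimal.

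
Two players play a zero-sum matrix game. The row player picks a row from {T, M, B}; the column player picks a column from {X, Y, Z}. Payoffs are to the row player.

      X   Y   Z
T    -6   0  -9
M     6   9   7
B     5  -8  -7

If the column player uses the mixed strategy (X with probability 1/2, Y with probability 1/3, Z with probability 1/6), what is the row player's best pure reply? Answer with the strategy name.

M

Expected payoff of T: (1/2)·(-6) + (1/3)·0 + (1/6)·(-9) = -9/2.
Expected payoff of M: (1/2)·6 + (1/3)·9 + (1/6)·7 = 43/6.
Expected payoff of B: (1/2)·5 + (1/3)·(-8) + (1/6)·(-7) = -4/3.
The largest is 43/6, so the row player's best response is M.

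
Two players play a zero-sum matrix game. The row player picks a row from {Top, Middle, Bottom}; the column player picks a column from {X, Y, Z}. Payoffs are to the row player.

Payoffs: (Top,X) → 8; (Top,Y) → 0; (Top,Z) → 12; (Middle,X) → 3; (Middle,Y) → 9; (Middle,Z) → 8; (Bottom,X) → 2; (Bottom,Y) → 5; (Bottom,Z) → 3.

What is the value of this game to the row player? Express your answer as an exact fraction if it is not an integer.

Row minima: Top → 0, Middle → 3, Bottom → 2; maximin = 3.
Column maxima: X → 8, Y → 9, Z → 12; minimax = 8.
3 ≠ 8, so there is no saddle point; optimal play is mixed.
Bottom is strictly dominated by Middle, so the row player never plays it.
Z is strictly dominated by X (it gives the row player strictly more in every row), so the column player never plays it.
On the remaining 2×2 (Top, Middle vs X, Y):
Let the row player play Top with probability p. Expected payoff against X: 8p + 3(1−p) = 5p + 3; against Y: 0p + 9(1−p) = −9p + 9.
Setting these equal: 5p + 3 = −9p + 9 ⇒ 14p = 6 ⇒ p = 3/7, and the value is (5)·(3/7) + 3 = 36/7.
For the column player: with q = P(X), equating Top's and Middle's payoffs gives 8q = −6q + 9 ⇒ q = 9/14.

36/7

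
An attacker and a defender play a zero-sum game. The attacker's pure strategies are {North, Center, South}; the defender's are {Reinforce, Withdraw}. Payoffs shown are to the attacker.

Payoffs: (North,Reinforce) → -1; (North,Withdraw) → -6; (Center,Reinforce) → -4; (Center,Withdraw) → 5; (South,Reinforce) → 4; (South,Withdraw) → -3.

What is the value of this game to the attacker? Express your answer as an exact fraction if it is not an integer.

1/2

Row minima: North → -6, Center → -4, South → -3; maximin = -3.
Column maxima: Reinforce → 4, Withdraw → 5; minimax = 4.
-3 ≠ 4, so there is no saddle point; optimal play is mixed.
North is strictly dominated by South, so the attacker never plays it.
On the remaining 2×2 (Center, South vs Reinforce, Withdraw):
Let the attacker play Center with probability p. Expected payoff against Reinforce: (-4)p + 4(1−p) = −8p + 4; against Withdraw: 5p + (-3)(1−p) = 8p − 3.
Setting these equal: −8p + 4 = 8p − 3 ⇒ −16p = -7 ⇒ p = 7/16, and the value is (-8)·(7/16) + 4 = 1/2.
For the defender: with q = P(Reinforce), equating Center's and South's payoffs gives −9q + 5 = 7q − 3 ⇒ q = 1/2.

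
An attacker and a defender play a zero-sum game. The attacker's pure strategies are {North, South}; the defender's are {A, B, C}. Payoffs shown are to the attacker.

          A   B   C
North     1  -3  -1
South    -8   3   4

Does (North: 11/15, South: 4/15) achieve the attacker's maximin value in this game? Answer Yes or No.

Against A this mix gives (11/15)·1 + (4/15)·(-8) = -7/5.
Against B this mix gives (11/15)·(-3) + (4/15)·3 = -7/5.
Against C this mix gives (11/15)·(-1) + (4/15)·4 = 1/3.
All of the defender's active replies (A, B) yield -7/5, and no column does worse for the attacker. The mix makes the defender indifferent and guarantees -7/5, so it is optimal.

Yes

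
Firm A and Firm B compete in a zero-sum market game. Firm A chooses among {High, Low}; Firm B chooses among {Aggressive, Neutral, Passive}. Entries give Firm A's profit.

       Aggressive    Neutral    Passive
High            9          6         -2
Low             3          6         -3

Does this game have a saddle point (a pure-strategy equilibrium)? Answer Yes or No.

Yes

Row minima: High → -2, Low → -3; maximin = -2.
Column maxima: Aggressive → 9, Neutral → 6, Passive → -2; minimax = -2.
maximin = minimax = -2, so a saddle point exists.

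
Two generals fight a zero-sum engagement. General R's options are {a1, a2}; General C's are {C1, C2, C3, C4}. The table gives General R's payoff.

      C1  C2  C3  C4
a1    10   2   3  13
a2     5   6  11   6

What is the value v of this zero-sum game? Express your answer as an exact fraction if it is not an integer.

Row minima: a1 → 2, a2 → 5; maximin = 5.
Column maxima: C1 → 10, C2 → 6, C3 → 11, C4 → 13; minimax = 6.
5 ≠ 6, so there is no saddle point; optimal play is mixed.
C3 is strictly dominated by C2 (it gives General R strictly more in every row), so General C never plays it.
C4 is strictly dominated by C1 (it gives General R strictly more in every row), so General C never plays it.
On the remaining 2×2 (a1, a2 vs C1, C2):
Let General R play a1 with probability p. Expected payoff against C1: 10p + 5(1−p) = 5p + 5; against C2: 2p + 6(1−p) = −4p + 6.
Setting these equal: 5p + 5 = −4p + 6 ⇒ 9p = 1 ⇒ p = 1/9, and the value is (5)·(1/9) + 5 = 50/9.
For General C: with q = P(C1), equating a1's and a2's payoffs gives 8q + 2 = −q + 6 ⇒ q = 4/9.

50/9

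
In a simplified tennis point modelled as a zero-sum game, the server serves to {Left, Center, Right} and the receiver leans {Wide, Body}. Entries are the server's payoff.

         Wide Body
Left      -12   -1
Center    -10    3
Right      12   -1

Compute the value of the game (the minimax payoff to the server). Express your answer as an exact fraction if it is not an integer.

1

Row minima: Left → -12, Center → -10, Right → -1; maximin = -1.
Column maxima: Wide → 12, Body → 3; minimax = 3.
-1 ≠ 3, so there is no saddle point; optimal play is mixed.
Left is strictly dominated by Center, so the server never plays it.
On the remaining 2×2 (Center, Right vs Wide, Body):
Let the server play Center with probability p. Expected payoff against Wide: (-10)p + 12(1−p) = −22p + 12; against Body: 3p + (-1)(1−p) = 4p − 1.
Setting these equal: −22p + 12 = 4p − 1 ⇒ −26p = -13 ⇒ p = 1/2, and the value is (-22)·(1/2) + 12 = 1.
For the receiver: with q = P(Wide), equating Center's and Right's payoffs gives −13q + 3 = 13q − 1 ⇒ q = 2/13.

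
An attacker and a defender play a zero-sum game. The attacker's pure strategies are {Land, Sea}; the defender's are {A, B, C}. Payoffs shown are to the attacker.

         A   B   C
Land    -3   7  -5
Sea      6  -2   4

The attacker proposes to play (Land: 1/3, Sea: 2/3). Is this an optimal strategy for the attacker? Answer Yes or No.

Yes

Against A this mix gives (1/3)·(-3) + (2/3)·6 = 3.
Against B this mix gives (1/3)·7 + (2/3)·(-2) = 1.
Against C this mix gives (1/3)·(-5) + (2/3)·4 = 1.
All of the defender's active replies (B, C) yield 1, and no column does worse for the attacker. The mix makes the defender indifferent and guarantees 1, so it is optimal.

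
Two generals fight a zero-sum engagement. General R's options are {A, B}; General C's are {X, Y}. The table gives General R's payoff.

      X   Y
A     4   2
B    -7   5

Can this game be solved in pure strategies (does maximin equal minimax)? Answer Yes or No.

Row minima: A → 2, B → -7; maximin = 2.
Column maxima: X → 4, Y → 5; minimax = 4.
2 ≠ 4, so no pure-strategy equilibrium exists.

No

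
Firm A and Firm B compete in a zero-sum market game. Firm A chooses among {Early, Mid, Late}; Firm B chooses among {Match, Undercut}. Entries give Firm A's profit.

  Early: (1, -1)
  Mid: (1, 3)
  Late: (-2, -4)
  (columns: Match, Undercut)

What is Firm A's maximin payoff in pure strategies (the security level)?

Row minima: Early → -1, Mid → 1, Late → -4.
The best of these is 1.

1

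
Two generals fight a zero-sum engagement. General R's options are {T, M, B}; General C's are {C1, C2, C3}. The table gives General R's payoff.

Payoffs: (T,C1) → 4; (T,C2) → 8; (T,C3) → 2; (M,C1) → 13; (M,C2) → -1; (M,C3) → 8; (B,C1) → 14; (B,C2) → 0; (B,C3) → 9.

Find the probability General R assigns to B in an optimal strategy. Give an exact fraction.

2/5

Row minima: T → 2, M → -1, B → 0; maximin = 2.
Column maxima: C1 → 14, C2 → 8, C3 → 9; minimax = 8.
2 ≠ 8, so there is no saddle point; optimal play is mixed.
M is strictly dominated by B, so General R never plays it.
C1 is strictly dominated by C3 (it gives General R strictly more in every row), so General C never plays it.
On the remaining 2×2 (T, B vs C2, C3):
Let General R play T with probability p. Expected payoff against C2: 8p + 0(1−p) = 8p; against C3: 2p + 9(1−p) = −7p + 9.
Setting these equal: 8p = −7p + 9 ⇒ 15p = 9 ⇒ p = 3/5, and the value is (8)·(3/5) = 24/5.
For General C: with q = P(C2), equating T's and B's payoffs gives 6q + 2 = −9q + 9 ⇒ q = 7/15.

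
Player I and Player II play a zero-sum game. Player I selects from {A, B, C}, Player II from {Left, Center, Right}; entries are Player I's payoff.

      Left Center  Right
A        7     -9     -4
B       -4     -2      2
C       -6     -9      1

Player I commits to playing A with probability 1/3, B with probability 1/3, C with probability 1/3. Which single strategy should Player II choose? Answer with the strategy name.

Center

If Player II plays Left, Player I's expected payoff is (1/3)·7 + (1/3)·(-4) + (1/3)·(-6) = -1.
If Player II plays Center, Player I's expected payoff is (1/3)·(-9) + (1/3)·(-2) + (1/3)·(-9) = -20/3.
If Player II plays Right, Player I's expected payoff is (1/3)·(-4) + (1/3)·2 + (1/3)·1 = -1/3.
Player II minimizes Player I's payoff; the smallest is -20/3, so the best response is Center.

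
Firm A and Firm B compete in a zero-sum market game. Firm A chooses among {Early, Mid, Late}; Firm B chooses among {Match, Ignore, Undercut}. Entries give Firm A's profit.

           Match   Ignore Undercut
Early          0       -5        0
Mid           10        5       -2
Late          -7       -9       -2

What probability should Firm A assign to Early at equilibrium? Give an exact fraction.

Row minima: Early → -5, Mid → -2, Late → -9; maximin = -2.
Column maxima: Match → 10, Ignore → 5, Undercut → 0; minimax = 0.
-2 ≠ 0, so there is no saddle point; optimal play is mixed.
Late is strictly dominated by Early, so Firm A never plays it.
Match is strictly dominated by Ignore (it gives Firm A strictly more in every row), so Firm B never plays it.
On the remaining 2×2 (Early, Mid vs Ignore, Undercut):
Let Firm A play Early with probability p. Expected payoff against Ignore: (-5)p + 5(1−p) = −10p + 5; against Undercut: 0p + (-2)(1−p) = 2p − 2.
Setting these equal: −10p + 5 = 2p − 2 ⇒ −12p = -7 ⇒ p = 7/12, and the value is (-10)·(7/12) + 5 = -5/6.
For Firm B: with q = P(Ignore), equating Early's and Mid's payoffs gives −5q = 7q − 2 ⇒ q = 1/6.

7/12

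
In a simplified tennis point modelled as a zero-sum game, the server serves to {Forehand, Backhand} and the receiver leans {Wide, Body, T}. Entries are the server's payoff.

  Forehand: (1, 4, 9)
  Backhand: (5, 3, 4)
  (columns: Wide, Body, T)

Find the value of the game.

17/5

Row minima: Forehand → 1, Backhand → 3; maximin = 3.
Column maxima: Wide → 5, Body → 4, T → 9; minimax = 4.
3 ≠ 4, so there is no saddle point; optimal play is mixed.
T is strictly dominated by Body (it gives the server strictly more in every row), so the receiver never plays it.
On the remaining 2×2 (Forehand, Backhand vs Wide, Body):
Let the server play Forehand with probability p. Expected payoff against Wide: 1p + 5(1−p) = −4p + 5; against Body: 4p + 3(1−p) = p + 3.
Setting these equal: −4p + 5 = p + 3 ⇒ −5p = -2 ⇒ p = 2/5, and the value is (-4)·(2/5) + 5 = 17/5.
For the receiver: with q = P(Wide), equating Forehand's and Backhand's payoffs gives −3q + 4 = 2q + 3 ⇒ q = 1/5.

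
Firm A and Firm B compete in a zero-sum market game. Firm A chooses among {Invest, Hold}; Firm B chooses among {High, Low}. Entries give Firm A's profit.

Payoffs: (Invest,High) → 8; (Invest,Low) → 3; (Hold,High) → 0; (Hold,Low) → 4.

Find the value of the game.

Row minima: Invest → 3, Hold → 0; maximin = 3.
Column maxima: High → 8, Low → 4; minimax = 4.
3 ≠ 4, so there is no saddle point; optimal play is mixed.
Let Firm A play Invest with probability p. Expected payoff against High: 8p + 0(1−p) = 8p; against Low: 3p + 4(1−p) = −p + 4.
Setting these equal: 8p = −p + 4 ⇒ 9p = 4 ⇒ p = 4/9, and the value is (8)·(4/9) = 32/9.
For Firm B: with q = P(High), equating Invest's and Hold's payoffs gives 5q + 3 = −4q + 4 ⇒ q = 1/9.

32/9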